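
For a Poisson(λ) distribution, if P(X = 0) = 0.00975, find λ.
λ = 4.6305

For a Poisson(λ) distribution, the PMF at 0 is:
P(X = 0) = λ^0 e^(-λ) / 0! = e^(-λ)

Given P(X = 0) = 0.00975:
e^(-λ) = 0.00975
-λ = ln(0.00975)
λ = -ln(0.00975) = 4.6305

Verification: e^(-4.6305) = 0.00975 ✓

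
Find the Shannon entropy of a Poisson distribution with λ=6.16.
2.3129 nats

We have X ~ Poisson(λ=6.16).

The Shannon entropy measures the uncertainty or information content of the distribution.

For a Poisson distribution with λ=6.16:
H(X) = 2.3129 nats

(In bits, this would be 3.3368 bits.)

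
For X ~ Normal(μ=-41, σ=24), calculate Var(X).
576.0000

We have X ~ Normal(μ=-41, σ=24).

For a Normal distribution with μ=-41, σ=24:
Var(X) = 576.0000

The variance measures the spread of the distribution around the mean.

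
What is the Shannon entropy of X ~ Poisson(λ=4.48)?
2.1467 nats

We have X ~ Poisson(λ=4.48).

The Shannon entropy measures the uncertainty or information content of the distribution.

For a Poisson distribution with λ=4.48:
H(X) = 2.1467 nats

(In bits, this would be 3.0970 bits.)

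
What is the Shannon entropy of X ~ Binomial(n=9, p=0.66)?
1.7623 nats

We have X ~ Binomial(n=9, p=0.66).

The Shannon entropy measures the uncertainty or information content of the distribution.

For a Binomial distribution with n=9, p=0.66:
H(X) = 1.7623 nats

(In bits, this would be 2.5425 bits.)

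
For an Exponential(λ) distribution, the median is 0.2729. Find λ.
λ = 2.5399

For X ~ Exponential(λ), the CDF is F(x) = 1 - e^(-λx).
The median m satisfies F(m) = 0.5:
1 - e^(-λm) = 0.5
e^(-λm) = 0.5
λm = ln(2)
m = ln(2) / λ

Given m = 0.2729:
λ = ln(2) / 0.2729 = 0.693147 / 0.2729 = 2.5399

Verification: ln(2) / 2.5399 = 0.2729 ✓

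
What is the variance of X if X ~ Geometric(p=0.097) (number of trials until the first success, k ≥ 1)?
95.9719

We have X ~ Geometric(p=0.097) (number of trials until the first success, k ≥ 1).

For a Geometric distribution with p=0.097 (number of trials until the first success, k ≥ 1):
Var(X) = 95.9719

The variance measures the spread of the distribution around the mean.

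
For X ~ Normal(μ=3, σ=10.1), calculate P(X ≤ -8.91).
0.119158

We have X ~ Normal(μ=3, σ=10.1).

The CDF gives us P(X ≤ k).

Using the CDF:
P(X ≤ -8.91) = 0.119158

This means there's approximately a 11.9% chance that X is at most -8.91.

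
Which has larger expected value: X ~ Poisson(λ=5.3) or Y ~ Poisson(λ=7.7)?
Y has larger mean (7.7000 > 5.3000)

Compute the expected value for each distribution:

X ~ Poisson(λ=5.3):
E[X] = 5.3000

Y ~ Poisson(λ=7.7):
E[Y] = 7.7000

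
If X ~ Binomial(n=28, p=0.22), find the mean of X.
6.1600

We have X ~ Binomial(n=28, p=0.22).

For a Binomial distribution with n=28, p=0.22:
E[X] = 6.1600

This is the expected (average) value of X.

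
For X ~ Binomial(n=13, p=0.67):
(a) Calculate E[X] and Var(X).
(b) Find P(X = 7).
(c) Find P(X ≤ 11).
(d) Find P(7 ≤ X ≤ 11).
(a) E[X] = 8.7100, Var(X) = 2.8743
(b) P(X = 7) = 0.134315
(c) P(X ≤ 11) = 0.959414
(d) P(7 ≤ X ≤ 11) = 0.860624

We have X ~ Binomial(n=13, p=0.67).

(a) Moments:
E[X] = 8.7100
Var(X) = 2.8743
σ = √Var(X) = 1.6954

(b) Point probability using PMF:
P(X = 7) = 0.134315

(c) Cumulative probability using CDF:
P(X ≤ 11) = F(11) = 0.959414

(d) Range probability:
P(7 ≤ X ≤ 11) = P(X ≤ 11) - P(X ≤ 6)
                   = F(11) - F(6)
                   = 0.959414 - 0.098790
                   = 0.860624

This means approximately 86.1% of outcomes fall in the interval [7, 11].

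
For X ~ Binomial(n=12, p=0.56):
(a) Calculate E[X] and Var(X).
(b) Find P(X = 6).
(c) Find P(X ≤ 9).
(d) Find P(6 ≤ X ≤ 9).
(a) E[X] = 6.7200, Var(X) = 2.9568
(b) P(X = 6) = 0.206784
(c) P(X ≤ 9) = 0.951326
(d) P(6 ≤ X ≤ 9) = 0.713308

We have X ~ Binomial(n=12, p=0.56).

(a) Moments:
E[X] = 6.7200
Var(X) = 2.9568
σ = √Var(X) = 1.7195

(b) Point probability using PMF:
P(X = 6) = 0.206784

(c) Cumulative probability using CDF:
P(X ≤ 9) = F(9) = 0.951326

(d) Range probability:
P(6 ≤ X ≤ 9) = P(X ≤ 9) - P(X ≤ 5)
                   = F(9) - F(5)
                   = 0.951326 - 0.238018
                   = 0.713308

This means approximately 71.3% of outcomes fall in the interval [6, 9].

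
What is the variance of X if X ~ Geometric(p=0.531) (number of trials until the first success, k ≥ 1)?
1.6634

We have X ~ Geometric(p=0.531) (number of trials until the first success, k ≥ 1).

For a Geometric distribution with p=0.531 (number of trials until the first success, k ≥ 1):
Var(X) = 1.6634

The variance measures the spread of the distribution around the mean.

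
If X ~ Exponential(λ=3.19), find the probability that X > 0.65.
0.125745

We have X ~ Exponential(λ=3.19).

P(X > 0.65) = 1 - P(X ≤ 0.65)
                = 1 - F(0.65)
                = 1 - 0.874255
                = 0.125745

So there's approximately a 12.6% chance that X exceeds 0.65.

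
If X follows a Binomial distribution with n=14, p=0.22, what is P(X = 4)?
0.195466

We have X ~ Binomial(n=14, p=0.22).

For a Binomial distribution, the PMF gives us the probability of each outcome.

Using the PMF formula:
P(X = 4) = 0.195466

Rounded to 4 decimal places: 0.1955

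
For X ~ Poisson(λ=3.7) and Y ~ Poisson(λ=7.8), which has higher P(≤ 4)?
X has higher probability (P(X ≤ 4) = 0.6872 > P(Y ≤ 4) = 0.1117)

Compute P(≤ 4) for each distribution:

X ~ Poisson(λ=3.7):
P(X ≤ 4) = 0.6872

Y ~ Poisson(λ=7.8):
P(Y ≤ 4) = 0.1117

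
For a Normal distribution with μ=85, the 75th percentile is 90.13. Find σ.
σ = 7.6057

For X ~ Normal(μ, σ), the p-th percentile satisfies x = μ + z_p × σ,
where z_p = Φ⁻¹(p) is the standard normal quantile.

Step 1: z_{0.75} = Φ⁻¹(0.75) = 0.6745

Step 2: Solve for σ:
90.13 = 85 + 0.6745 × σ
σ = (90.13 - 85) / 0.6745
σ = 5.13 / 0.6745
σ = 7.6057

Verification: μ + z × σ = 85 + 0.6745 × 7.6057 = 90.13 ✓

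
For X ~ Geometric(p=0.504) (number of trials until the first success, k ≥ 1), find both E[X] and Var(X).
E[X] = 1.9841, Var(X) = 1.9526

We have X ~ Geometric(p=0.504) (number of trials until the first success, k ≥ 1).

For a Geometric distribution with p=0.504 (number of trials until the first success, k ≥ 1):

Expected value:
E[X] = 1.9841

Variance:
Var(X) = 1.9526

Standard deviation:
σ = √Var(X) = 1.3974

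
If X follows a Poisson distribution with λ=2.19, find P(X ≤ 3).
0.821315

We have X ~ Poisson(λ=2.19).

The CDF gives us P(X ≤ k).

Using the CDF:
P(X ≤ 3) = 0.821315

This means there's approximately a 82.1% chance that X is at most 3.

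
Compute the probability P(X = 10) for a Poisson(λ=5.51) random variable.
0.028760

We have X ~ Poisson(λ=5.51).

For a Poisson distribution, the PMF gives us the probability of each outcome.

Using the PMF formula:
P(X = 10) = 0.028760

Rounded to 4 decimal places: 0.0288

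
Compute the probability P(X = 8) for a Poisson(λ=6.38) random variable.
0.115411

We have X ~ Poisson(λ=6.38).

For a Poisson distribution, the PMF gives us the probability of each outcome.

Using the PMF formula:
P(X = 8) = 0.115411

Rounded to 4 decimal places: 0.1154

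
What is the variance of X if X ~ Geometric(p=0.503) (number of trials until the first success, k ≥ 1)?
1.9644

We have X ~ Geometric(p=0.503) (number of trials until the first success, k ≥ 1).

For a Geometric distribution with p=0.503 (number of trials until the first success, k ≥ 1):
Var(X) = 1.9644

The variance measures the spread of the distribution around the mean.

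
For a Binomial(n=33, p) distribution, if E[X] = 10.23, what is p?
p = 0.31

For a Binomial(n, p) distribution:
E[X] = n × p

Given n = 33 and E[X] = 10.23:
10.23 = 33 × p
p = 10.23 / 33 = 0.31

Verification: Binomial(33, 0.31) has E[X] = 10.23 ✓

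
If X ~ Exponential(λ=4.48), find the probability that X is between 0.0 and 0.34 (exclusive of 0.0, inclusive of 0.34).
0.781987

We have X ~ Exponential(λ=4.48).

To find P(0.0 < X ≤ 0.34), we use:
P(0.0 < X ≤ 0.34) = P(X ≤ 0.34) - P(X ≤ 0.0)
                 = F(0.34) - F(0.0)
                 = 0.781987 - 0.000000
                 = 0.781987

So there's approximately a 78.2% chance that X falls in this range.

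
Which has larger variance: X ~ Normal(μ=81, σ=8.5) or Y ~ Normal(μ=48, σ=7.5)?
X has larger variance (72.2500 > 56.2500)

Compute the variance for each distribution:

X ~ Normal(μ=81, σ=8.5):
Var(X) = 72.2500

Y ~ Normal(μ=48, σ=7.5):
Var(Y) = 56.2500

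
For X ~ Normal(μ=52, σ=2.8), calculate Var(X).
7.8400

We have X ~ Normal(μ=52, σ=2.8).

For a Normal distribution with μ=52, σ=2.8:
Var(X) = 7.8400

The variance measures the spread of the distribution around the mean.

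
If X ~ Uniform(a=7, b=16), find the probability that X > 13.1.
0.322222

We have X ~ Uniform(a=7, b=16).

P(X > 13.1) = 1 - P(X ≤ 13.1)
                = 1 - F(13.1)
                = 1 - 0.677778
                = 0.322222

So there's approximately a 32.2% chance that X exceeds 13.1.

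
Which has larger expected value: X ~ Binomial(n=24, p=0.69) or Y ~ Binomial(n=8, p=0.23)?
X has larger mean (16.5600 > 1.8400)

Compute the expected value for each distribution:

X ~ Binomial(n=24, p=0.69):
E[X] = 16.5600

Y ~ Binomial(n=8, p=0.23):
E[Y] = 1.8400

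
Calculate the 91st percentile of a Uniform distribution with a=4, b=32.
29.4800

We have X ~ Uniform(a=4, b=32).

We want to find x such that P(X ≤ x) = 0.91.

This is the 91st percentile, which means 91% of values fall below this point.

Using the inverse CDF (quantile function):
x = F⁻¹(0.91) = 29.4800

Verification: P(X ≤ 29.4800) = 0.91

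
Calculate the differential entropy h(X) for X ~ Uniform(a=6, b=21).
2.7081 nats

We have X ~ Uniform(a=6, b=21).

The differential entropy measures the uncertainty or information content of the distribution.

For a Uniform distribution with a=6, b=21:
h(X) = 2.7081 nats

(In bits, this would be 3.9069 bits.)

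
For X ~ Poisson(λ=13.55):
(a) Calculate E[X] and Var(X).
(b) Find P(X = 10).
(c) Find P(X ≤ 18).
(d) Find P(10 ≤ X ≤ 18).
(a) E[X] = 13.5500, Var(X) = 13.5500
(b) P(X = 10) = 0.074979
(c) P(X ≤ 18) = 0.905983
(d) P(10 ≤ X ≤ 18) = 0.773509

We have X ~ Poisson(λ=13.55).

(a) Moments:
E[X] = 13.5500
Var(X) = 13.5500
σ = √Var(X) = 3.6810

(b) Point probability using PMF:
P(X = 10) = 0.074979

(c) Cumulative probability using CDF:
P(X ≤ 18) = F(18) = 0.905983

(d) Range probability:
P(10 ≤ X ≤ 18) = P(X ≤ 18) - P(X ≤ 9)
                   = F(18) - F(9)
                   = 0.905983 - 0.132474
                   = 0.773509

This means approximately 77.4% of outcomes fall in the interval [10, 18].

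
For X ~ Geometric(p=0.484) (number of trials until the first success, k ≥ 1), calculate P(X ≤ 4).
0.929108

We have X ~ Geometric(p=0.484) (number of trials until the first success, k ≥ 1).

The CDF gives us P(X ≤ k).

Using the CDF:
P(X ≤ 4) = 0.929108

This means there's approximately a 92.9% chance that X is at most 4.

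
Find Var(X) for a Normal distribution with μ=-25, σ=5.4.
29.1600

We have X ~ Normal(μ=-25, σ=5.4).

For a Normal distribution with μ=-25, σ=5.4:
Var(X) = 29.1600

The variance measures the spread of the distribution around the mean.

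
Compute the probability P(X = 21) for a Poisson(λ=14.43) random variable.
0.023409

We have X ~ Poisson(λ=14.43).

For a Poisson distribution, the PMF gives us the probability of each outcome.

Using the PMF formula:
P(X = 21) = 0.023409

Rounded to 4 decimal places: 0.0234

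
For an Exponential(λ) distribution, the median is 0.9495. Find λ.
λ = 0.7300

For X ~ Exponential(λ), the CDF is F(x) = 1 - e^(-λx).
The median m satisfies F(m) = 0.5:
1 - e^(-λm) = 0.5
e^(-λm) = 0.5
λm = ln(2)
m = ln(2) / λ

Given m = 0.9495:
λ = ln(2) / 0.9495 = 0.693147 / 0.9495 = 0.7300

Verification: ln(2) / 0.7300 = 0.9495 ✓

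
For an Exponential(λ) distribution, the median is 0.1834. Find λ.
λ = 3.7794

For X ~ Exponential(λ), the CDF is F(x) = 1 - e^(-λx).
The median m satisfies F(m) = 0.5:
1 - e^(-λm) = 0.5
e^(-λm) = 0.5
λm = ln(2)
m = ln(2) / λ

Given m = 0.1834:
λ = ln(2) / 0.1834 = 0.693147 / 0.1834 = 3.7794

Verification: ln(2) / 3.7794 = 0.1834 ✓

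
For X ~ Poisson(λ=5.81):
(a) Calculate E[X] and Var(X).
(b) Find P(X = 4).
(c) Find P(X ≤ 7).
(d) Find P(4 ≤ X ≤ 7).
(a) E[X] = 5.8100, Var(X) = 5.8100
(b) P(X = 4) = 0.142312
(c) P(X ≤ 7) = 0.769698
(d) P(4 ≤ X ≤ 7) = 0.600717

We have X ~ Poisson(λ=5.81).

(a) Moments:
E[X] = 5.8100
Var(X) = 5.8100
σ = √Var(X) = 2.4104

(b) Point probability using PMF:
P(X = 4) = 0.142312

(c) Cumulative probability using CDF:
P(X ≤ 7) = F(7) = 0.769698

(d) Range probability:
P(4 ≤ X ≤ 7) = P(X ≤ 7) - P(X ≤ 3)
                   = F(7) - F(3)
                   = 0.769698 - 0.168981
                   = 0.600717

This means approximately 60.1% of outcomes fall in the interval [4, 7].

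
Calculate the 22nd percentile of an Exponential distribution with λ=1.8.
0.1380

We have X ~ Exponential(λ=1.8).

We want to find x such that P(X ≤ x) = 0.22.

This is the 22nd percentile, which means 22% of values fall below this point.

Using the inverse CDF (quantile function):
x = F⁻¹(0.22) = 0.1380

Verification: P(X ≤ 0.1380) = 0.22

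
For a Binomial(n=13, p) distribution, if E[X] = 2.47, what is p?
p = 0.19

For a Binomial(n, p) distribution:
E[X] = n × p

Given n = 13 and E[X] = 2.47:
2.47 = 13 × p
p = 2.47 / 13 = 0.19

Verification: Binomial(13, 0.19) has E[X] = 2.47 ✓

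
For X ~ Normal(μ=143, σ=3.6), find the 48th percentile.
142.8194

We have X ~ Normal(μ=143, σ=3.6).

We want to find x such that P(X ≤ x) = 0.48.

This is the 48th percentile, which means 48% of values fall below this point.

Using the inverse CDF (quantile function):
x = F⁻¹(0.48) = 142.8194

Verification: P(X ≤ 142.8194) = 0.48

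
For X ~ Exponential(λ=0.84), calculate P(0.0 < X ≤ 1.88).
0.793860

We have X ~ Exponential(λ=0.84).

To find P(0.0 < X ≤ 1.88), we use:
P(0.0 < X ≤ 1.88) = P(X ≤ 1.88) - P(X ≤ 0.0)
                 = F(1.88) - F(0.0)
                 = 0.793860 - 0.000000
                 = 0.793860

So there's approximately a 79.4% chance that X falls in this range.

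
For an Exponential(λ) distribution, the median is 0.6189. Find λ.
λ = 1.1200

For X ~ Exponential(λ), the CDF is F(x) = 1 - e^(-λx).
The median m satisfies F(m) = 0.5:
1 - e^(-λm) = 0.5
e^(-λm) = 0.5
λm = ln(2)
m = ln(2) / λ

Given m = 0.6189:
λ = ln(2) / 0.6189 = 0.693147 / 0.6189 = 1.1200

Verification: ln(2) / 1.1200 = 0.6189 ✓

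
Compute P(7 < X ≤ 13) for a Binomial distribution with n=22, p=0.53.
0.745815

We have X ~ Binomial(n=22, p=0.53).

To find P(7 < X ≤ 13), we use:
P(7 < X ≤ 13) = P(X ≤ 13) - P(X ≤ 7)
                 = F(13) - F(7)
                 = 0.783171 - 0.037356
                 = 0.745815

So there's approximately a 74.6% chance that X falls in this range.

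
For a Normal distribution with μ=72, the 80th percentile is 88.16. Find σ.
σ = 19.2010

For X ~ Normal(μ, σ), the p-th percentile satisfies x = μ + z_p × σ,
where z_p = Φ⁻¹(p) is the standard normal quantile.

Step 1: z_{0.8} = Φ⁻¹(0.8) = 0.8416

Step 2: Solve for σ:
88.16 = 72 + 0.8416 × σ
σ = (88.16 - 72) / 0.8416
σ = 16.16 / 0.8416
σ = 19.2010

Verification: μ + z × σ = 72 + 0.8416 × 19.2010 = 88.16 ✓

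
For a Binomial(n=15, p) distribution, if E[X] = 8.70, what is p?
p = 0.58

For a Binomial(n, p) distribution:
E[X] = n × p

Given n = 15 and E[X] = 8.70:
8.70 = 15 × p
p = 8.70 / 15 = 0.58

Verification: Binomial(15, 0.58) has E[X] = 8.70 ✓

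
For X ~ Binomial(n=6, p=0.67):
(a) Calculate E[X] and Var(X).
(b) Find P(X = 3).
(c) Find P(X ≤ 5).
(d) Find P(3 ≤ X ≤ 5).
(a) E[X] = 4.0200, Var(X) = 1.3266
(b) P(X = 3) = 0.216170
(c) P(X ≤ 5) = 0.909542
(d) P(3 ≤ X ≤ 5) = 0.812664

We have X ~ Binomial(n=6, p=0.67).

(a) Moments:
E[X] = 4.0200
Var(X) = 1.3266
σ = √Var(X) = 1.1518

(b) Point probability using PMF:
P(X = 3) = 0.216170

(c) Cumulative probability using CDF:
P(X ≤ 5) = F(5) = 0.909542

(d) Range probability:
P(3 ≤ X ≤ 5) = P(X ≤ 5) - P(X ≤ 2)
                   = F(5) - F(2)
                   = 0.909542 - 0.096878
                   = 0.812664

This means approximately 81.3% of outcomes fall in the interval [3, 5].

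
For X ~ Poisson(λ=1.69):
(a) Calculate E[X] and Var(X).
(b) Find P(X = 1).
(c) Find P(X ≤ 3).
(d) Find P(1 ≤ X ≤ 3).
(a) E[X] = 1.6900, Var(X) = 1.6900
(b) P(X = 1) = 0.311838
(c) P(X ≤ 3) = 0.908301
(d) P(1 ≤ X ≤ 3) = 0.723781

We have X ~ Poisson(λ=1.69).

(a) Moments:
E[X] = 1.6900
Var(X) = 1.6900
σ = √Var(X) = 1.3000

(b) Point probability using PMF:
P(X = 1) = 0.311838

(c) Cumulative probability using CDF:
P(X ≤ 3) = F(3) = 0.908301

(d) Range probability:
P(1 ≤ X ≤ 3) = P(X ≤ 3) - P(X ≤ 0)
                   = F(3) - F(0)
                   = 0.908301 - 0.184520
                   = 0.723781

This means approximately 72.4% of outcomes fall in the interval [1, 3].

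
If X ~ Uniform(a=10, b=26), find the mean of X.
18.0000

We have X ~ Uniform(a=10, b=26).

For a Uniform distribution with a=10, b=26:
E[X] = 18.0000

This is the expected (average) value of X.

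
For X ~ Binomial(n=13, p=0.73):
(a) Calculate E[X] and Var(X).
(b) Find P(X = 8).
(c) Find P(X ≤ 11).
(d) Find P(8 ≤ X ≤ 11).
(a) E[X] = 9.4900, Var(X) = 2.5623
(b) P(X = 8) = 0.148929
(c) P(X ≤ 11) = 0.902895
(d) P(8 ≤ X ≤ 11) = 0.792949

We have X ~ Binomial(n=13, p=0.73).

(a) Moments:
E[X] = 9.4900
Var(X) = 2.5623
σ = √Var(X) = 1.6007

(b) Point probability using PMF:
P(X = 8) = 0.148929

(c) Cumulative probability using CDF:
P(X ≤ 11) = F(11) = 0.902895

(d) Range probability:
P(8 ≤ X ≤ 11) = P(X ≤ 11) - P(X ≤ 7)
                   = F(11) - F(7)
                   = 0.902895 - 0.109946
                   = 0.792949

This means approximately 79.3% of outcomes fall in the interval [8, 11].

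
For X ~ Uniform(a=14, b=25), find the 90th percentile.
23.9000

We have X ~ Uniform(a=14, b=25).

We want to find x such that P(X ≤ x) = 0.9.

This is the 90th percentile, which means 90% of values fall below this point.

Using the inverse CDF (quantile function):
x = F⁻¹(0.9) = 23.9000

Verification: P(X ≤ 23.9000) = 0.9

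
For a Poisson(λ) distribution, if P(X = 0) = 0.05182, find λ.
λ = 2.9600

For a Poisson(λ) distribution, the PMF at 0 is:
P(X = 0) = λ^0 e^(-λ) / 0! = e^(-λ)

Given P(X = 0) = 0.05182:
e^(-λ) = 0.05182
-λ = ln(0.05182)
λ = -ln(0.05182) = 2.9600

Verification: e^(-2.9600) = 0.05182 ✓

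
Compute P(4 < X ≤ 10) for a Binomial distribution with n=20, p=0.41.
0.809680

We have X ~ Binomial(n=20, p=0.41).

To find P(4 < X ≤ 10), we use:
P(4 < X ≤ 10) = P(X ≤ 10) - P(X ≤ 4)
                 = F(10) - F(4)
                 = 0.851976 - 0.042296
                 = 0.809680

So there's approximately a 81.0% chance that X falls in this range.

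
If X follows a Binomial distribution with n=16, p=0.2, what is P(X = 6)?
0.055031

We have X ~ Binomial(n=16, p=0.2).

For a Binomial distribution, the PMF gives us the probability of each outcome.

Using the PMF formula:
P(X = 6) = 0.055031

Rounded to 4 decimal places: 0.0550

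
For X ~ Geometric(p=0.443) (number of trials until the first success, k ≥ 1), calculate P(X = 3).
0.137440

We have X ~ Geometric(p=0.443) (number of trials until the first success, k ≥ 1).

For a Geometric distribution, the PMF gives us the probability of each outcome.

Using the PMF formula:
P(X = 3) = 0.137440

Rounded to 4 decimal places: 0.1374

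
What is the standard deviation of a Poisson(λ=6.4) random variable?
2.5298

We have X ~ Poisson(λ=6.4).

For a Poisson distribution with λ=6.4:
σ = √Var(X) = 2.5298

The standard deviation is the square root of the variance.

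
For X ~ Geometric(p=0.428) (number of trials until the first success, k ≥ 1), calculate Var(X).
3.1225

We have X ~ Geometric(p=0.428) (number of trials until the first success, k ≥ 1).

For a Geometric distribution with p=0.428 (number of trials until the first success, k ≥ 1):
Var(X) = 3.1225

The variance measures the spread of the distribution around the mean.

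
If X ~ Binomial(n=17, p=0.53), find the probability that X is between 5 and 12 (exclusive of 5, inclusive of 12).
0.914056

We have X ~ Binomial(n=17, p=0.53).

To find P(5 < X ≤ 12), we use:
P(5 < X ≤ 12) = P(X ≤ 12) - P(X ≤ 5)
                 = F(12) - F(5)
                 = 0.957492 - 0.043436
                 = 0.914056

So there's approximately a 91.4% chance that X falls in this range.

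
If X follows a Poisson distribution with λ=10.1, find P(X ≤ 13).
0.857065

We have X ~ Poisson(λ=10.1).

The CDF gives us P(X ≤ k).

Using the CDF:
P(X ≤ 13) = 0.857065

This means there's approximately a 85.7% chance that X is at most 13.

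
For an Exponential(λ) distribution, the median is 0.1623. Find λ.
λ = 4.2708

For X ~ Exponential(λ), the CDF is F(x) = 1 - e^(-λx).
The median m satisfies F(m) = 0.5:
1 - e^(-λm) = 0.5
e^(-λm) = 0.5
λm = ln(2)
m = ln(2) / λ

Given m = 0.1623:
λ = ln(2) / 0.1623 = 0.693147 / 0.1623 = 4.2708

Verification: ln(2) / 4.2708 = 0.1623 ✓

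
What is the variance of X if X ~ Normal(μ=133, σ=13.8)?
190.4400

We have X ~ Normal(μ=133, σ=13.8).

For a Normal distribution with μ=133, σ=13.8:
Var(X) = 190.4400

The variance measures the spread of the distribution around the mean.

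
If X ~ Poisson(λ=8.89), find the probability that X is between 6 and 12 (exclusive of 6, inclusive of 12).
0.666645

We have X ~ Poisson(λ=8.89).

To find P(6 < X ≤ 12), we use:
P(6 < X ≤ 12) = P(X ≤ 12) - P(X ≤ 6)
                 = F(12) - F(6)
                 = 0.883630 - 0.216985
                 = 0.666645

So there's approximately a 66.7% chance that X falls in this range.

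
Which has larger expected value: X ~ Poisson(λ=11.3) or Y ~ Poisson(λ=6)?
X has larger mean (11.3000 > 6.0000)

Compute the expected value for each distribution:

X ~ Poisson(λ=11.3):
E[X] = 11.3000

Y ~ Poisson(λ=6):
E[Y] = 6.0000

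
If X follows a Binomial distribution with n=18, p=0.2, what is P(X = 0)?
0.018014

We have X ~ Binomial(n=18, p=0.2).

For a Binomial distribution, the PMF gives us the probability of each outcome.

Using the PMF formula:
P(X = 0) = 0.018014

Rounded to 4 decimal places: 0.0180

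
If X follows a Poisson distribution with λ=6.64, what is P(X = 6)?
0.155582

We have X ~ Poisson(λ=6.64).

For a Poisson distribution, the PMF gives us the probability of each outcome.

Using the PMF formula:
P(X = 6) = 0.155582

Rounded to 4 decimal places: 0.1556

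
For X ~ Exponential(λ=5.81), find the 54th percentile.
0.1337

We have X ~ Exponential(λ=5.81).

We want to find x such that P(X ≤ x) = 0.54.

This is the 54th percentile, which means 54% of values fall below this point.

Using the inverse CDF (quantile function):
x = F⁻¹(0.54) = 0.1337

Verification: P(X ≤ 0.1337) = 0.54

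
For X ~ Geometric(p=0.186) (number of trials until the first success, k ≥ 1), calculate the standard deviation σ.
4.8506

We have X ~ Geometric(p=0.186) (number of trials until the first success, k ≥ 1).

For a Geometric distribution with p=0.186 (number of trials until the first success, k ≥ 1):
σ = √Var(X) = 4.8506

The standard deviation is the square root of the variance.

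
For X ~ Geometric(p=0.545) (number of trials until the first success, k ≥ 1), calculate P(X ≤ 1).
0.545000

We have X ~ Geometric(p=0.545) (number of trials until the first success, k ≥ 1).

The CDF gives us P(X ≤ k).

Using the CDF:
P(X ≤ 1) = 0.545000

This means there's approximately a 54.5% chance that X is at most 1.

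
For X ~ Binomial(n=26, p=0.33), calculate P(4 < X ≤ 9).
0.617982

We have X ~ Binomial(n=26, p=0.33).

To find P(4 < X ≤ 9), we use:
P(4 < X ≤ 9) = P(X ≤ 9) - P(X ≤ 4)
                 = F(9) - F(4)
                 = 0.656549 - 0.038567
                 = 0.617982

So there's approximately a 61.8% chance that X falls in this range.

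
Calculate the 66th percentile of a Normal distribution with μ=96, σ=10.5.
100.3309

We have X ~ Normal(μ=96, σ=10.5).

We want to find x such that P(X ≤ x) = 0.66.

This is the 66th percentile, which means 66% of values fall below this point.

Using the inverse CDF (quantile function):
x = F⁻¹(0.66) = 100.3309

Verification: P(X ≤ 100.3309) = 0.66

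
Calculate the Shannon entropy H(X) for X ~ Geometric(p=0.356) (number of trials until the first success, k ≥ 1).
1.8289 nats

We have X ~ Geometric(p=0.356) (number of trials until the first success, k ≥ 1).

The Shannon entropy measures the uncertainty or information content of the distribution.

For a Geometric distribution with p=0.356 (number of trials until the first success, k ≥ 1):
H(X) = 1.8289 nats

(In bits, this would be 2.6385 bits.)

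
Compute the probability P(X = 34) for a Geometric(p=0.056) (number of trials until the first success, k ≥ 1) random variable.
0.008361

We have X ~ Geometric(p=0.056) (number of trials until the first success, k ≥ 1).

For a Geometric distribution, the PMF gives us the probability of each outcome.

Using the PMF formula:
P(X = 34) = 0.008361

Rounded to 4 decimal places: 0.0084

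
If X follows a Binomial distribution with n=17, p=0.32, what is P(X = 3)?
0.100713

We have X ~ Binomial(n=17, p=0.32).

For a Binomial distribution, the PMF gives us the probability of each outcome.

Using the PMF formula:
P(X = 3) = 0.100713

Rounded to 4 decimal places: 0.1007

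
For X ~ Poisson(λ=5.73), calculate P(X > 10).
0.032449

We have X ~ Poisson(λ=5.73).

P(X > 10) = 1 - P(X ≤ 10)
                = 1 - F(10)
                = 1 - 0.967551
                = 0.032449

So there's approximately a 3.2% chance that X exceeds 10.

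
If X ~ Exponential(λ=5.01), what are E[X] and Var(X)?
E[X] = 0.1996, Var(X) = 0.0398

We have X ~ Exponential(λ=5.01).

For an Exponential distribution with λ=5.01:

Expected value:
E[X] = 0.1996

Variance:
Var(X) = 0.0398

Standard deviation:
σ = √Var(X) = 0.1996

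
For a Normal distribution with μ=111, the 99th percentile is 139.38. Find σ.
σ = 12.1994

For X ~ Normal(μ, σ), the p-th percentile satisfies x = μ + z_p × σ,
where z_p = Φ⁻¹(p) is the standard normal quantile.

Step 1: z_{0.99} = Φ⁻¹(0.99) = 2.3263

Step 2: Solve for σ:
139.38 = 111 + 2.3263 × σ
σ = (139.38 - 111) / 2.3263
σ = 28.38 / 2.3263
σ = 12.1994

Verification: μ + z × σ = 111 + 2.3263 × 12.1994 = 139.38 ✓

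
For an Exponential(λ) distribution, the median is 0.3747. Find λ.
λ = 1.8499

For X ~ Exponential(λ), the CDF is F(x) = 1 - e^(-λx).
The median m satisfies F(m) = 0.5:
1 - e^(-λm) = 0.5
e^(-λm) = 0.5
λm = ln(2)
m = ln(2) / λ

Given m = 0.3747:
λ = ln(2) / 0.3747 = 0.693147 / 0.3747 = 1.8499

Verification: ln(2) / 1.8499 = 0.3747 ✓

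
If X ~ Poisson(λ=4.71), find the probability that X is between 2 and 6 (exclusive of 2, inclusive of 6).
0.651943

We have X ~ Poisson(λ=4.71).

To find P(2 < X ≤ 6), we use:
P(2 < X ≤ 6) = P(X ≤ 6) - P(X ≤ 2)
                 = F(6) - F(2)
                 = 0.803242 - 0.151299
                 = 0.651943

So there's approximately a 65.2% chance that X falls in this range.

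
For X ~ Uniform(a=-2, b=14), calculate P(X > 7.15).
0.428125

We have X ~ Uniform(a=-2, b=14).

P(X > 7.15) = 1 - P(X ≤ 7.15)
                = 1 - F(7.15)
                = 1 - 0.571875
                = 0.428125

So there's approximately a 42.8% chance that X exceeds 7.15.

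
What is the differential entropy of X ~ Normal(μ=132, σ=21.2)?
4.4729 nats

We have X ~ Normal(μ=132, σ=21.2).

The differential entropy measures the uncertainty or information content of the distribution.

For a Normal distribution with μ=132, σ=21.2:
h(X) = 4.4729 nats

(In bits, this would be 6.4531 bits.)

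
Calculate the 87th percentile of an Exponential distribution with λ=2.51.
0.8128

We have X ~ Exponential(λ=2.51).

We want to find x such that P(X ≤ x) = 0.87.

This is the 87th percentile, which means 87% of values fall below this point.

Using the inverse CDF (quantile function):
x = F⁻¹(0.87) = 0.8128

Verification: P(X ≤ 0.8128) = 0.87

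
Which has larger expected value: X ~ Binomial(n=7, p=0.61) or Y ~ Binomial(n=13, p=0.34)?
Y has larger mean (4.4200 > 4.2700)

Compute the expected value for each distribution:

X ~ Binomial(n=7, p=0.61):
E[X] = 4.2700

Y ~ Binomial(n=13, p=0.34):
E[Y] = 4.4200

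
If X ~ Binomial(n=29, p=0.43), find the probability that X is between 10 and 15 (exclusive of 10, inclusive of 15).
0.640250

We have X ~ Binomial(n=29, p=0.43).

To find P(10 < X ≤ 15), we use:
P(10 < X ≤ 15) = P(X ≤ 15) - P(X ≤ 10)
                 = F(15) - F(10)
                 = 0.871802 - 0.231552
                 = 0.640250

So there's approximately a 64.0% chance that X falls in this range.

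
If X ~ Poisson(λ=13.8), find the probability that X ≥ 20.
0.068625

We have X ~ Poisson(λ=13.8).

For discrete distributions, P(X ≥ 20) = 1 - P(X ≤ 19).

P(X ≤ 19) = 0.931375
P(X ≥ 20) = 1 - 0.931375 = 0.068625

So there's approximately a 6.9% chance that X is at least 20.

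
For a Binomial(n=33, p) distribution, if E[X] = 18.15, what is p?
p = 0.55

For a Binomial(n, p) distribution:
E[X] = n × p

Given n = 33 and E[X] = 18.15:
18.15 = 33 × p
p = 18.15 / 33 = 0.55

Verification: Binomial(33, 0.55) has E[X] = 18.15 ✓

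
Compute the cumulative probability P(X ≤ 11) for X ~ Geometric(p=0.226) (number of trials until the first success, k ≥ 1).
0.940276

We have X ~ Geometric(p=0.226) (number of trials until the first success, k ≥ 1).

The CDF gives us P(X ≤ k).

Using the CDF:
P(X ≤ 11) = 0.940276

This means there's approximately a 94.0% chance that X is at most 11.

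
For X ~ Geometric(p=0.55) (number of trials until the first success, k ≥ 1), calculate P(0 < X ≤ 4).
0.958994

We have X ~ Geometric(p=0.55) (number of trials until the first success, k ≥ 1).

To find P(0 < X ≤ 4), we use:
P(0 < X ≤ 4) = P(X ≤ 4) - P(X ≤ 0)
                 = F(4) - F(0)
                 = 0.958994 - 0.000000
                 = 0.958994

So there's approximately a 95.9% chance that X falls in this range.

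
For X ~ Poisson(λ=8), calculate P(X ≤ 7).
0.452961

We have X ~ Poisson(λ=8).

The CDF gives us P(X ≤ k).

Using the CDF:
P(X ≤ 7) = 0.452961

This means there's approximately a 45.3% chance that X is at most 7.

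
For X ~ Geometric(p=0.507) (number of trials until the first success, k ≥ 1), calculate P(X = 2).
0.249951

We have X ~ Geometric(p=0.507) (number of trials until the first success, k ≥ 1).

For a Geometric distribution, the PMF gives us the probability of each outcome.

Using the PMF formula:
P(X = 2) = 0.249951

Rounded to 4 decimal places: 0.2500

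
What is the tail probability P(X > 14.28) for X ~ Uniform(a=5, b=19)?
0.337143

We have X ~ Uniform(a=5, b=19).

P(X > 14.28) = 1 - P(X ≤ 14.28)
                = 1 - F(14.28)
                = 1 - 0.662857
                = 0.337143

So there's approximately a 33.7% chance that X exceeds 14.28.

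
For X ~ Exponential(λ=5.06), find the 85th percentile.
0.3749

We have X ~ Exponential(λ=5.06).

We want to find x such that P(X ≤ x) = 0.85.

This is the 85th percentile, which means 85% of values fall below this point.

Using the inverse CDF (quantile function):
x = F⁻¹(0.85) = 0.3749

Verification: P(X ≤ 0.3749) = 0.85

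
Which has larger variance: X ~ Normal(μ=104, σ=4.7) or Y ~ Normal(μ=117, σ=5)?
Y has larger variance (25.0000 > 22.0900)

Compute the variance for each distribution:

X ~ Normal(μ=104, σ=4.7):
Var(X) = 22.0900

Y ~ Normal(μ=117, σ=5):
Var(Y) = 25.0000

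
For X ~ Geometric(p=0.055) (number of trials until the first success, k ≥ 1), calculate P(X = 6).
0.041450

We have X ~ Geometric(p=0.055) (number of trials until the first success, k ≥ 1).

For a Geometric distribution, the PMF gives us the probability of each outcome.

Using the PMF formula:
P(X = 6) = 0.041450

Rounded to 4 decimal places: 0.0414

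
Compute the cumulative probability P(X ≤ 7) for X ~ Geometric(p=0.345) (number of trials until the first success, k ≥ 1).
0.948276

We have X ~ Geometric(p=0.345) (number of trials until the first success, k ≥ 1).

The CDF gives us P(X ≤ k).

Using the CDF:
P(X ≤ 7) = 0.948276

This means there's approximately a 94.8% chance that X is at most 7.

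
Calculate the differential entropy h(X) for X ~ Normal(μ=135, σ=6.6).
3.3060 nats

We have X ~ Normal(μ=135, σ=6.6).

The differential entropy measures the uncertainty or information content of the distribution.

For a Normal distribution with μ=135, σ=6.6:
h(X) = 3.3060 nats

(In bits, this would be 4.7696 bits.)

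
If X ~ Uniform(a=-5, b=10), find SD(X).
4.3301

We have X ~ Uniform(a=-5, b=10).

For a Uniform distribution with a=-5, b=10:
σ = √Var(X) = 4.3301

The standard deviation is the square root of the variance.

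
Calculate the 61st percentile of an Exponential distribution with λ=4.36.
0.2160

We have X ~ Exponential(λ=4.36).

We want to find x such that P(X ≤ x) = 0.61.

This is the 61st percentile, which means 61% of values fall below this point.

Using the inverse CDF (quantile function):
x = F⁻¹(0.61) = 0.2160

Verification: P(X ≤ 0.2160) = 0.61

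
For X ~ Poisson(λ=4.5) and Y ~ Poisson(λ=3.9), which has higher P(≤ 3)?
Y has higher probability (P(Y ≤ 3) = 0.4532 > P(X ≤ 3) = 0.3423)

Compute P(≤ 3) for each distribution:

X ~ Poisson(λ=4.5):
P(X ≤ 3) = 0.3423

Y ~ Poisson(λ=3.9):
P(Y ≤ 3) = 0.4532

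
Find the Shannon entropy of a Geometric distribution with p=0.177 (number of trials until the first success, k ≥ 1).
2.6374 nats

We have X ~ Geometric(p=0.177) (number of trials until the first success, k ≥ 1).

The Shannon entropy measures the uncertainty or information content of the distribution.

For a Geometric distribution with p=0.177 (number of trials until the first success, k ≥ 1):
H(X) = 2.6374 nats

(In bits, this would be 3.8049 bits.)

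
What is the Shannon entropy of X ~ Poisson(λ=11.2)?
2.6191 nats

We have X ~ Poisson(λ=11.2).

The Shannon entropy measures the uncertainty or information content of the distribution.

For a Poisson distribution with λ=11.2:
H(X) = 2.6191 nats

(In bits, this would be 3.7785 bits.)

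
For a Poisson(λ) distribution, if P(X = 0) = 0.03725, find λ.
λ = 3.2901

For a Poisson(λ) distribution, the PMF at 0 is:
P(X = 0) = λ^0 e^(-λ) / 0! = e^(-λ)

Given P(X = 0) = 0.03725:
e^(-λ) = 0.03725
-λ = ln(0.03725)
λ = -ln(0.03725) = 3.2901

Verification: e^(-3.2901) = 0.03725 ✓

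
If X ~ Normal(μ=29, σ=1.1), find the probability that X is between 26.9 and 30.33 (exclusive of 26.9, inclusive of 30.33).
0.858561

We have X ~ Normal(μ=29, σ=1.1).

To find P(26.9 < X ≤ 30.33), we use:
P(26.9 < X ≤ 30.33) = P(X ≤ 30.33) - P(X ≤ 26.9)
                 = F(30.33) - F(26.9)
                 = 0.886686 - 0.028125
                 = 0.858561

So there's approximately a 85.9% chance that X falls in this range.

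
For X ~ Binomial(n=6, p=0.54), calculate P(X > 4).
0.151524

We have X ~ Binomial(n=6, p=0.54).

P(X > 4) = 1 - P(X ≤ 4)
                = 1 - F(4)
                = 1 - 0.848476
                = 0.151524

So there's approximately a 15.2% chance that X exceeds 4.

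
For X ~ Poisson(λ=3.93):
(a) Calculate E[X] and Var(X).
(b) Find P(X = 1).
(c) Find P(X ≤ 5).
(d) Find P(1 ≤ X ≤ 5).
(a) E[X] = 3.9300, Var(X) = 3.9300
(b) P(X = 1) = 0.077200
(c) P(X ≤ 5) = 0.795973
(d) P(1 ≤ X ≤ 5) = 0.776329

We have X ~ Poisson(λ=3.93).

(a) Moments:
E[X] = 3.9300
Var(X) = 3.9300
σ = √Var(X) = 1.9824

(b) Point probability using PMF:
P(X = 1) = 0.077200

(c) Cumulative probability using CDF:
P(X ≤ 5) = F(5) = 0.795973

(d) Range probability:
P(1 ≤ X ≤ 5) = P(X ≤ 5) - P(X ≤ 0)
                   = F(5) - F(0)
                   = 0.795973 - 0.019644
                   = 0.776329

This means approximately 77.6% of outcomes fall in the interval [1, 5].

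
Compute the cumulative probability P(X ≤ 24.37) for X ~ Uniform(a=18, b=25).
0.910000

We have X ~ Uniform(a=18, b=25).

The CDF gives us P(X ≤ k).

Using the CDF:
P(X ≤ 24.37) = 0.910000

This means there's approximately a 91.0% chance that X is at most 24.37.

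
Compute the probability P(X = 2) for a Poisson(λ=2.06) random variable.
0.270432

We have X ~ Poisson(λ=2.06).

For a Poisson distribution, the PMF gives us the probability of each outcome.

Using the PMF formula:
P(X = 2) = 0.270432

Rounded to 4 decimal places: 0.2704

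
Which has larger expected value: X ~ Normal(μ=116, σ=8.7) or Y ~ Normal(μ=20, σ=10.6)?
X has larger mean (116.0000 > 20.0000)

Compute the expected value for each distribution:

X ~ Normal(μ=116, σ=8.7):
E[X] = 116.0000

Y ~ Normal(μ=20, σ=10.6):
E[Y] = 20.0000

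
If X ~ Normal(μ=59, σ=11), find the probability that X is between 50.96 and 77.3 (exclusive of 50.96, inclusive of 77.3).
0.719490

We have X ~ Normal(μ=59, σ=11).

To find P(50.96 < X ≤ 77.3), we use:
P(50.96 < X ≤ 77.3) = P(X ≤ 77.3) - P(X ≤ 50.96)
                 = F(77.3) - F(50.96)
                 = 0.951907 - 0.232417
                 = 0.719490

So there's approximately a 71.9% chance that X falls in this range.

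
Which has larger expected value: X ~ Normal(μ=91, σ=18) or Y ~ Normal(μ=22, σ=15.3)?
X has larger mean (91.0000 > 22.0000)

Compute the expected value for each distribution:

X ~ Normal(μ=91, σ=18):
E[X] = 91.0000

Y ~ Normal(μ=22, σ=15.3):
E[Y] = 22.0000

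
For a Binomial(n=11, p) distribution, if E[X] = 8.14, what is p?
p = 0.74

For a Binomial(n, p) distribution:
E[X] = n × p

Given n = 11 and E[X] = 8.14:
8.14 = 11 × p
p = 8.14 / 11 = 0.74

Verification: Binomial(11, 0.74) has E[X] = 8.14 ✓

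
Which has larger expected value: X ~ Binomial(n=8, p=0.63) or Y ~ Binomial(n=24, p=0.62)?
Y has larger mean (14.8800 > 5.0400)

Compute the expected value for each distribution:

X ~ Binomial(n=8, p=0.63):
E[X] = 5.0400

Y ~ Binomial(n=24, p=0.62):
E[Y] = 14.8800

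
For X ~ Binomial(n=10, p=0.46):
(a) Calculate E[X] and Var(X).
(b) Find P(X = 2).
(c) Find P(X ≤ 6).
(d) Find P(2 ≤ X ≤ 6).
(a) E[X] = 4.6000, Var(X) = 2.4840
(b) P(X = 2) = 0.068846
(c) P(X ≤ 6) = 0.885939
(d) P(2 ≤ X ≤ 6) = 0.865871

We have X ~ Binomial(n=10, p=0.46).

(a) Moments:
E[X] = 4.6000
Var(X) = 2.4840
σ = √Var(X) = 1.5761

(b) Point probability using PMF:
P(X = 2) = 0.068846

(c) Cumulative probability using CDF:
P(X ≤ 6) = F(6) = 0.885939

(d) Range probability:
P(2 ≤ X ≤ 6) = P(X ≤ 6) - P(X ≤ 1)
                   = F(6) - F(1)
                   = 0.885939 - 0.020068
                   = 0.865871

This means approximately 86.6% of outcomes fall in the interval [2, 6].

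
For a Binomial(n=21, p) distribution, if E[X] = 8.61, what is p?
p = 0.41

For a Binomial(n, p) distribution:
E[X] = n × p

Given n = 21 and E[X] = 8.61:
8.61 = 21 × p
p = 8.61 / 21 = 0.41

Verification: Binomial(21, 0.41) has E[X] = 8.61 ✓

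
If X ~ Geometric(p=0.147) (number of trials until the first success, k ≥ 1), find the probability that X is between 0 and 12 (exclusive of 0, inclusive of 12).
0.851616

We have X ~ Geometric(p=0.147) (number of trials until the first success, k ≥ 1).

To find P(0 < X ≤ 12), we use:
P(0 < X ≤ 12) = P(X ≤ 12) - P(X ≤ 0)
                 = F(12) - F(0)
                 = 0.851616 - 0.000000
                 = 0.851616

So there's approximately a 85.2% chance that X falls in this range.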